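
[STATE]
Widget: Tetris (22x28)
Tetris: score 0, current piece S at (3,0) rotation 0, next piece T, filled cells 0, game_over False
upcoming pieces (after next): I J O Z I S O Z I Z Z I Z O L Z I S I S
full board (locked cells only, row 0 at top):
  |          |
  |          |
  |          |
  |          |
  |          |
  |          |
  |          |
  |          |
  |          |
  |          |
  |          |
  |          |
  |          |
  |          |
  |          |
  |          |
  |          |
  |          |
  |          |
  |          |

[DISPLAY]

    ░░    │Next:      
   ░░     │ ▒         
          │▒▒▒        
          │           
          │           
          │           
          │Score:     
          │0          
          │           
          │           
          │           
          │           
          │           
          │           
          │           
          │           
          │           
          │           
          │           
          │           
          │           
          │           
          │           
          │           
          │           
          │           
          │           
          │           


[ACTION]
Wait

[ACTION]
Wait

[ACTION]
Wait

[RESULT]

          │Next:      
          │ ▒         
          │▒▒▒        
    ░░    │           
   ░░     │           
          │           
          │Score:     
          │0          
          │           
          │           
          │           
          │           
          │           
          │           
          │           
          │           
          │           
          │           
          │           
          │           
          │           
          │           
          │           
          │           
          │           
          │           
          │           
          │           


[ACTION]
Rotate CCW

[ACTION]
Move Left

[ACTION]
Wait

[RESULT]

          │Next:      
          │ ▒         
          │▒▒▒        
          │           
  ░       │           
  ░░      │           
   ░      │Score:     
          │0          
          │           
          │           
          │           
          │           
          │           
          │           
          │           
          │           
          │           
          │           
          │           
          │           
          │           
          │           
          │           
          │           
          │           
          │           
          │           
          │           


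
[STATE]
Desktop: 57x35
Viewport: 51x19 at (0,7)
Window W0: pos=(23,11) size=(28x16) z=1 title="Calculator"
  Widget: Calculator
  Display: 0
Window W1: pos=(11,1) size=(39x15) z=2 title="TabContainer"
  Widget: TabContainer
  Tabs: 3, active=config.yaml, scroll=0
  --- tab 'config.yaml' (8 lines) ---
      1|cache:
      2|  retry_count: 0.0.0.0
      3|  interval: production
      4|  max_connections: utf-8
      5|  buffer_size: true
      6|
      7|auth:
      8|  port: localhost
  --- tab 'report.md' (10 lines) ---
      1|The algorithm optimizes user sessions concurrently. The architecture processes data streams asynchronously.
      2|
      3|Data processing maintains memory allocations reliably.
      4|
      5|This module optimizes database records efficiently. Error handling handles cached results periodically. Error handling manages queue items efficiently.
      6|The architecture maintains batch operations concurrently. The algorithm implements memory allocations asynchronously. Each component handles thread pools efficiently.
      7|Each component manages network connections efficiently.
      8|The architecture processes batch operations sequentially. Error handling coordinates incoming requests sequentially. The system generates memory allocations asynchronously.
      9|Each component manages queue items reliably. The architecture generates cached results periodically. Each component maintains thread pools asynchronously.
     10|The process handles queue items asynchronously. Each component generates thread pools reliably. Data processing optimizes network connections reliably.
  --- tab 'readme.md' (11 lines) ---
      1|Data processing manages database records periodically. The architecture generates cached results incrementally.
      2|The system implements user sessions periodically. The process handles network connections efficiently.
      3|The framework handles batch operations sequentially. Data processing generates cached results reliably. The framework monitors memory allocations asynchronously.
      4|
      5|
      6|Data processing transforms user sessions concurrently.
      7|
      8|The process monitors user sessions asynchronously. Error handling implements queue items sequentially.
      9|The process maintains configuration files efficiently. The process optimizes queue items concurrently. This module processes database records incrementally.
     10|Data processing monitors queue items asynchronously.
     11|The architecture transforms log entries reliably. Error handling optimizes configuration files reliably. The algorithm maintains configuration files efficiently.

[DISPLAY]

           ┃  retry_count: 0.0.0.0               ┃ 
           ┃  interval: production               ┃ 
           ┃  max_connections: utf-8             ┃ 
           ┃  buffer_size: true                  ┃ 
           ┃                                     ┃┓
           ┃auth:                                ┃┃
           ┃  port: localhost                    ┃┨
           ┃                                     ┃┃
           ┗━━━━━━━━━━━━━━━━━━━━━━━━━━━━━━━━━━━━━┛┃
                       ┃│ 7 │ 8 │ 9 │ ÷ │         ┃
                       ┃├───┼───┼───┼───┤         ┃
                       ┃│ 4 │ 5 │ 6 │ × │         ┃
                       ┃├───┼───┼───┼───┤         ┃
                       ┃│ 1 │ 2 │ 3 │ - │         ┃
                       ┃├───┼───┼───┼───┤         ┃
                       ┃│ 0 │ . │ = │ + │         ┃
                       ┃├───┼───┼───┼───┤         ┃
                       ┃│ C │ MC│ MR│ M+│         ┃
                       ┃└───┴───┴───┴───┘         ┃


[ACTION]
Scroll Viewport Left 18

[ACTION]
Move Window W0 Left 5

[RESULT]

           ┃  retry_count: 0.0.0.0               ┃ 
           ┃  interval: production               ┃ 
           ┃  max_connections: utf-8             ┃ 
           ┃  buffer_size: true                  ┃ 
           ┃                                     ┃ 
           ┃auth:                                ┃ 
           ┃  port: localhost                    ┃ 
           ┃                                     ┃ 
           ┗━━━━━━━━━━━━━━━━━━━━━━━━━━━━━━━━━━━━━┛ 
                  ┃│ 7 │ 8 │ 9 │ ÷ │         ┃     
                  ┃├───┼───┼───┼───┤         ┃     
                  ┃│ 4 │ 5 │ 6 │ × │         ┃     
                  ┃├───┼───┼───┼───┤         ┃     
                  ┃│ 1 │ 2 │ 3 │ - │         ┃     
                  ┃├───┼───┼───┼───┤         ┃     
                  ┃│ 0 │ . │ = │ + │         ┃     
                  ┃├───┼───┼───┼───┤         ┃     
                  ┃│ C │ MC│ MR│ M+│         ┃     
                  ┃└───┴───┴───┴───┘         ┃     


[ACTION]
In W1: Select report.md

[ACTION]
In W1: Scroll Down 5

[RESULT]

           ┃Each component manages network connec┃ 
           ┃The architecture processes batch oper┃ 
           ┃Each component manages queue items re┃ 
           ┃The process handles queue items async┃ 
           ┃                                     ┃ 
           ┃                                     ┃ 
           ┃                                     ┃ 
           ┃                                     ┃ 
           ┗━━━━━━━━━━━━━━━━━━━━━━━━━━━━━━━━━━━━━┛ 
                  ┃│ 7 │ 8 │ 9 │ ÷ │         ┃     
                  ┃├───┼───┼───┼───┤         ┃     
                  ┃│ 4 │ 5 │ 6 │ × │         ┃     
                  ┃├───┼───┼───┼───┤         ┃     
                  ┃│ 1 │ 2 │ 3 │ - │         ┃     
                  ┃├───┼───┼───┼───┤         ┃     
                  ┃│ 0 │ . │ = │ + │         ┃     
                  ┃├───┼───┼───┼───┤         ┃     
                  ┃│ C │ MC│ MR│ M+│         ┃     
                  ┃└───┴───┴───┴───┘         ┃     


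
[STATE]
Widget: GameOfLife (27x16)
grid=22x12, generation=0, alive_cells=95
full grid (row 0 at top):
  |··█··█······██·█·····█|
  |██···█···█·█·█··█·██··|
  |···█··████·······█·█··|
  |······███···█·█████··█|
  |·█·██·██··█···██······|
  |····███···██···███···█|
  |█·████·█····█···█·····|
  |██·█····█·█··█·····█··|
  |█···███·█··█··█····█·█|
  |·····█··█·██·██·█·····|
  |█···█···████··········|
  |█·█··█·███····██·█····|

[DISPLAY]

Gen: 0                     
··█··█······██·█·····█     
██···█···█·█·█··█·██··     
···█··████·······█·█··     
······███···█·█████··█     
·█·██·██··█···██······     
····███···██···███···█     
█·████·█····█···█·····     
██·█····█·█··█·····█··     
█···███·█··█··█····█·█     
·····█··█·██·██·█·····     
█···█···████··········     
█·█··█·███····██·█····     
                           
                           
                           


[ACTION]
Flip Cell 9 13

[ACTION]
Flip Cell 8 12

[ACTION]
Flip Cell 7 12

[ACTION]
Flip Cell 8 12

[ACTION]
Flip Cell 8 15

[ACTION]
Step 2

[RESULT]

Gen: 2                     
·██·········█·██·███··     
·██·███·███······██·█·     
·█···██·█████···█···█·     
··█··█··█··█·····██···     
····█····█████····█···     
·███··········██·██···     
█················█····     
█····██···███·········     
██···██·█···█·········     
██············█·······     
·····██······█·█······     
·····██···············     
                           
                           
                           


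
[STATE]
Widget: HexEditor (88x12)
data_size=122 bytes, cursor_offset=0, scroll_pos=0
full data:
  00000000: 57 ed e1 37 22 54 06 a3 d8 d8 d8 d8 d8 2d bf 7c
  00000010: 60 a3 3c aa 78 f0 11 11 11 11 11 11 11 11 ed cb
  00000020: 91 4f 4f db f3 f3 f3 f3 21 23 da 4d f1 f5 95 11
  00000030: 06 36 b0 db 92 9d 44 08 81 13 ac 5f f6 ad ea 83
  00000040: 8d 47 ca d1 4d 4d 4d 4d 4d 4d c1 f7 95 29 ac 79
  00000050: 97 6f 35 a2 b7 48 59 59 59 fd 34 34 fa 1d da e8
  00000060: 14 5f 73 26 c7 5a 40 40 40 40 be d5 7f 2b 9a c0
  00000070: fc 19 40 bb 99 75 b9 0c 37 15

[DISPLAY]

00000000  57 ed e1 37 22 54 06 a3  d8 d8 d8 d8 d8 2d bf 7c  |W..7"T.......-.||          
00000010  60 a3 3c aa 78 f0 11 11  11 11 11 11 11 11 ed cb  |`.<.x...........|          
00000020  91 4f 4f db f3 f3 f3 f3  21 23 da 4d f1 f5 95 11  |.OO.....!#.M....|          
00000030  06 36 b0 db 92 9d 44 08  81 13 ac 5f f6 ad ea 83  |.6....D...._....|          
00000040  8d 47 ca d1 4d 4d 4d 4d  4d 4d c1 f7 95 29 ac 79  |.G..MMMMMM...).y|          
00000050  97 6f 35 a2 b7 48 59 59  59 fd 34 34 fa 1d da e8  |.o5..HYYY.44....|          
00000060  14 5f 73 26 c7 5a 40 40  40 40 be d5 7f 2b 9a c0  |._s&.Z@@@@...+..|          
00000070  fc 19 40 bb 99 75 b9 0c  37 15                    |..@..u..7.      |          
                                                                                        
                                                                                        
                                                                                        
                                                                                        


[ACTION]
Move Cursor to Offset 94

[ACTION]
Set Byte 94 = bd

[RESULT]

00000000  57 ed e1 37 22 54 06 a3  d8 d8 d8 d8 d8 2d bf 7c  |W..7"T.......-.||          
00000010  60 a3 3c aa 78 f0 11 11  11 11 11 11 11 11 ed cb  |`.<.x...........|          
00000020  91 4f 4f db f3 f3 f3 f3  21 23 da 4d f1 f5 95 11  |.OO.....!#.M....|          
00000030  06 36 b0 db 92 9d 44 08  81 13 ac 5f f6 ad ea 83  |.6....D...._....|          
00000040  8d 47 ca d1 4d 4d 4d 4d  4d 4d c1 f7 95 29 ac 79  |.G..MMMMMM...).y|          
00000050  97 6f 35 a2 b7 48 59 59  59 fd 34 34 fa 1d BD e8  |.o5..HYYY.44....|          
00000060  14 5f 73 26 c7 5a 40 40  40 40 be d5 7f 2b 9a c0  |._s&.Z@@@@...+..|          
00000070  fc 19 40 bb 99 75 b9 0c  37 15                    |..@..u..7.      |          
                                                                                        
                                                                                        
                                                                                        
                                                                                        


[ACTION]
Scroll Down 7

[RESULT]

00000070  fc 19 40 bb 99 75 b9 0c  37 15                    |..@..u..7.      |          
                                                                                        
                                                                                        
                                                                                        
                                                                                        
                                                                                        
                                                                                        
                                                                                        
                                                                                        
                                                                                        
                                                                                        
                                                                                        


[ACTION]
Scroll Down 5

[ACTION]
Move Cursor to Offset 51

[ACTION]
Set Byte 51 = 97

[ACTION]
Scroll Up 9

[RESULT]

00000000  57 ed e1 37 22 54 06 a3  d8 d8 d8 d8 d8 2d bf 7c  |W..7"T.......-.||          
00000010  60 a3 3c aa 78 f0 11 11  11 11 11 11 11 11 ed cb  |`.<.x...........|          
00000020  91 4f 4f db f3 f3 f3 f3  21 23 da 4d f1 f5 95 11  |.OO.....!#.M....|          
00000030  06 36 b0 97 92 9d 44 08  81 13 ac 5f f6 ad ea 83  |.6....D...._....|          
00000040  8d 47 ca d1 4d 4d 4d 4d  4d 4d c1 f7 95 29 ac 79  |.G..MMMMMM...).y|          
00000050  97 6f 35 a2 b7 48 59 59  59 fd 34 34 fa 1d bd e8  |.o5..HYYY.44....|          
00000060  14 5f 73 26 c7 5a 40 40  40 40 be d5 7f 2b 9a c0  |._s&.Z@@@@...+..|          
00000070  fc 19 40 bb 99 75 b9 0c  37 15                    |..@..u..7.      |          
                                                                                        
                                                                                        
                                                                                        
                                                                                        


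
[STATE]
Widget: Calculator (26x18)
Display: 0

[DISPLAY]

                         0
┌───┬───┬───┬───┐         
│ 7 │ 8 │ 9 │ ÷ │         
├───┼───┼───┼───┤         
│ 4 │ 5 │ 6 │ × │         
├───┼───┼───┼───┤         
│ 1 │ 2 │ 3 │ - │         
├───┼───┼───┼───┤         
│ 0 │ . │ = │ + │         
├───┼───┼───┼───┤         
│ C │ MC│ MR│ M+│         
└───┴───┴───┴───┘         
                          
                          
                          
                          
                          
                          


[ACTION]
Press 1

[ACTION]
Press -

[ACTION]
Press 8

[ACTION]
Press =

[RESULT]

                        -7
┌───┬───┬───┬───┐         
│ 7 │ 8 │ 9 │ ÷ │         
├───┼───┼───┼───┤         
│ 4 │ 5 │ 6 │ × │         
├───┼───┼───┼───┤         
│ 1 │ 2 │ 3 │ - │         
├───┼───┼───┼───┤         
│ 0 │ . │ = │ + │         
├───┼───┼───┼───┤         
│ C │ MC│ MR│ M+│         
└───┴───┴───┴───┘         
                          
                          
                          
                          
                          
                          


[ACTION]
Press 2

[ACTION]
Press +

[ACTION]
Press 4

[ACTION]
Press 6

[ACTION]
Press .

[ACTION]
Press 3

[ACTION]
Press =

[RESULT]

                      48.3
┌───┬───┬───┬───┐         
│ 7 │ 8 │ 9 │ ÷ │         
├───┼───┼───┼───┤         
│ 4 │ 5 │ 6 │ × │         
├───┼───┼───┼───┤         
│ 1 │ 2 │ 3 │ - │         
├───┼───┼───┼───┤         
│ 0 │ . │ = │ + │         
├───┼───┼───┼───┤         
│ C │ MC│ MR│ M+│         
└───┴───┴───┴───┘         
                          
                          
                          
                          
                          
                          


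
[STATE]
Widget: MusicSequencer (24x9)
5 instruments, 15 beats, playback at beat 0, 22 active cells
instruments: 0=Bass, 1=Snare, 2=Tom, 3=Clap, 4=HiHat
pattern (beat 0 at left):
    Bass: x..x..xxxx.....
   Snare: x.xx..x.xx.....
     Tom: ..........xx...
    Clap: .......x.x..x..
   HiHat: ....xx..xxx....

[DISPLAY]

      ▼12345678901234   
  Bass█··█··████·····   
 Snare█·██··█·██·····   
   Tom··········██···   
  Clap·······█·█··█··   
 HiHat····██··███····   
                        
                        
                        


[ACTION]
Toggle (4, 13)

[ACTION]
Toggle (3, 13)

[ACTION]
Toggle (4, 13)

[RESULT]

      ▼12345678901234   
  Bass█··█··████·····   
 Snare█·██··█·██·····   
   Tom··········██···   
  Clap·······█·█··██·   
 HiHat····██··███····   
                        
                        
                        


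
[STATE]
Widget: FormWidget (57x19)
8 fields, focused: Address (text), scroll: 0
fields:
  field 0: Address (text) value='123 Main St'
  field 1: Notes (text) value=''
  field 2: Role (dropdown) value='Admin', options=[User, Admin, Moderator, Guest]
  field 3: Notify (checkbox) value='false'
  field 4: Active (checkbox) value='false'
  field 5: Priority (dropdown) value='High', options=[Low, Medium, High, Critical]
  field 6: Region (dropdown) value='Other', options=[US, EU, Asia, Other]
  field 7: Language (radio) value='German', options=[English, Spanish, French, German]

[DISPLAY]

> Address:    [123 Main St                              ]
  Notes:      [                                         ]
  Role:       [Admin                                   ▼]
  Notify:     [ ]                                        
  Active:     [ ]                                        
  Priority:   [High                                    ▼]
  Region:     [Other                                   ▼]
  Language:   ( ) English  ( ) Spanish  ( ) French  (●) G
                                                         
                                                         
                                                         
                                                         
                                                         
                                                         
                                                         
                                                         
                                                         
                                                         
                                                         


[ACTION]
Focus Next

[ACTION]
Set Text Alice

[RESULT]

  Address:    [123 Main St                              ]
> Notes:      [Alice                                    ]
  Role:       [Admin                                   ▼]
  Notify:     [ ]                                        
  Active:     [ ]                                        
  Priority:   [High                                    ▼]
  Region:     [Other                                   ▼]
  Language:   ( ) English  ( ) Spanish  ( ) French  (●) G
                                                         
                                                         
                                                         
                                                         
                                                         
                                                         
                                                         
                                                         
                                                         
                                                         
                                                         


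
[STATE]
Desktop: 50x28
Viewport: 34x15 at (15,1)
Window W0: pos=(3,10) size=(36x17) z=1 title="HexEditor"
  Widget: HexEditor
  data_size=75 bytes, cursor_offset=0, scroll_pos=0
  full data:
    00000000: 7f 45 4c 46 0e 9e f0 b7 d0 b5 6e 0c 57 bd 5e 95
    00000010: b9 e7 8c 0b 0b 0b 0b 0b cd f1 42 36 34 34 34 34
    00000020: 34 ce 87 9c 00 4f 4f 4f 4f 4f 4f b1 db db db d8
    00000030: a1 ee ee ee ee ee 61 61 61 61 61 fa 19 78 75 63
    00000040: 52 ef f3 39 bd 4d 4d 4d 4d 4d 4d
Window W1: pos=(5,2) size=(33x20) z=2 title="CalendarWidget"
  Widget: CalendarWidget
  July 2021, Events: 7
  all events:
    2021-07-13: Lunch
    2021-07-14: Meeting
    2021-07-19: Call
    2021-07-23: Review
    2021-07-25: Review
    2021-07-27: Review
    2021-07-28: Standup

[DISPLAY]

                                  
━━━━━━━━━━━━━━━━━━━━━━┓           
Widget                ┃           
──────────────────────┨           
  July 2021           ┃           
Th Fr Sa Su           ┃           
 1  2  3  4           ┃           
 8  9 10 11           ┃           
* 15 16 17 18         ┃           
 22 23* 24 25*        ┃┓          
* 29 30 31            ┃┃          
                      ┃┨          
                      ┃┃          
                      ┃┃          
                      ┃┃          


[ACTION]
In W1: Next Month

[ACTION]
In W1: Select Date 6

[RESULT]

                                  
━━━━━━━━━━━━━━━━━━━━━━┓           
Widget                ┃           
──────────────────────┨           
 August 2021          ┃           
Th Fr Sa Su           ┃           
          1           ┃           
 5 [ 6]  7  8         ┃           
12 13 14 15           ┃           
19 20 21 22           ┃┓          
26 27 28 29           ┃┃          
                      ┃┨          
                      ┃┃          
                      ┃┃          
                      ┃┃          


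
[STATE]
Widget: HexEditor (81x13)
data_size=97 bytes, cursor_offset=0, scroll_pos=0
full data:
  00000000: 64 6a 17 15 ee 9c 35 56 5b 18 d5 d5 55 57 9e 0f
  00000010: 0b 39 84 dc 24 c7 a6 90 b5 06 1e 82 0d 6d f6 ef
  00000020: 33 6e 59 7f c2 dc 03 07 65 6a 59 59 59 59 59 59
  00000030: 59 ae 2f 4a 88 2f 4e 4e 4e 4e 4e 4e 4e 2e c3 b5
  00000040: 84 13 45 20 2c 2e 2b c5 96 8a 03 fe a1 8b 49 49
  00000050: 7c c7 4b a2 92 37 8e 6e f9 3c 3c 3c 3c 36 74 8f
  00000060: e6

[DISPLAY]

00000000  64 6a 17 15 ee 9c 35 56  5b 18 d5 d5 55 57 9e 0f  |dj....5V[...UW..|   
00000010  0b 39 84 dc 24 c7 a6 90  b5 06 1e 82 0d 6d f6 ef  |.9..$........m..|   
00000020  33 6e 59 7f c2 dc 03 07  65 6a 59 59 59 59 59 59  |3nY.....ejYYYYYY|   
00000030  59 ae 2f 4a 88 2f 4e 4e  4e 4e 4e 4e 4e 2e c3 b5  |Y./J./NNNNNNN...|   
00000040  84 13 45 20 2c 2e 2b c5  96 8a 03 fe a1 8b 49 49  |..E ,.+.......II|   
00000050  7c c7 4b a2 92 37 8e 6e  f9 3c 3c 3c 3c 36 74 8f  ||.K..7.n.<<<<6t.|   
00000060  e6                                                |.               |   
                                                                                 
                                                                                 
                                                                                 
                                                                                 
                                                                                 
                                                                                 


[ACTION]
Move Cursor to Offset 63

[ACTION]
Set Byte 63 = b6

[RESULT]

00000000  64 6a 17 15 ee 9c 35 56  5b 18 d5 d5 55 57 9e 0f  |dj....5V[...UW..|   
00000010  0b 39 84 dc 24 c7 a6 90  b5 06 1e 82 0d 6d f6 ef  |.9..$........m..|   
00000020  33 6e 59 7f c2 dc 03 07  65 6a 59 59 59 59 59 59  |3nY.....ejYYYYYY|   
00000030  59 ae 2f 4a 88 2f 4e 4e  4e 4e 4e 4e 4e 2e c3 B6  |Y./J./NNNNNNN...|   
00000040  84 13 45 20 2c 2e 2b c5  96 8a 03 fe a1 8b 49 49  |..E ,.+.......II|   
00000050  7c c7 4b a2 92 37 8e 6e  f9 3c 3c 3c 3c 36 74 8f  ||.K..7.n.<<<<6t.|   
00000060  e6                                                |.               |   
                                                                                 
                                                                                 
                                                                                 
                                                                                 
                                                                                 
                                                                                 


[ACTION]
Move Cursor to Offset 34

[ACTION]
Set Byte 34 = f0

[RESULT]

00000000  64 6a 17 15 ee 9c 35 56  5b 18 d5 d5 55 57 9e 0f  |dj....5V[...UW..|   
00000010  0b 39 84 dc 24 c7 a6 90  b5 06 1e 82 0d 6d f6 ef  |.9..$........m..|   
00000020  33 6e F0 7f c2 dc 03 07  65 6a 59 59 59 59 59 59  |3n......ejYYYYYY|   
00000030  59 ae 2f 4a 88 2f 4e 4e  4e 4e 4e 4e 4e 2e c3 b6  |Y./J./NNNNNNN...|   
00000040  84 13 45 20 2c 2e 2b c5  96 8a 03 fe a1 8b 49 49  |..E ,.+.......II|   
00000050  7c c7 4b a2 92 37 8e 6e  f9 3c 3c 3c 3c 36 74 8f  ||.K..7.n.<<<<6t.|   
00000060  e6                                                |.               |   
                                                                                 
                                                                                 
                                                                                 
                                                                                 
                                                                                 
                                                                                 


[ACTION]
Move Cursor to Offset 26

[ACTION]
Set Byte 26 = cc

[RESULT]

00000000  64 6a 17 15 ee 9c 35 56  5b 18 d5 d5 55 57 9e 0f  |dj....5V[...UW..|   
00000010  0b 39 84 dc 24 c7 a6 90  b5 06 CC 82 0d 6d f6 ef  |.9..$........m..|   
00000020  33 6e f0 7f c2 dc 03 07  65 6a 59 59 59 59 59 59  |3n......ejYYYYYY|   
00000030  59 ae 2f 4a 88 2f 4e 4e  4e 4e 4e 4e 4e 2e c3 b6  |Y./J./NNNNNNN...|   
00000040  84 13 45 20 2c 2e 2b c5  96 8a 03 fe a1 8b 49 49  |..E ,.+.......II|   
00000050  7c c7 4b a2 92 37 8e 6e  f9 3c 3c 3c 3c 36 74 8f  ||.K..7.n.<<<<6t.|   
00000060  e6                                                |.               |   
                                                                                 
                                                                                 
                                                                                 
                                                                                 
                                                                                 
                                                                                 


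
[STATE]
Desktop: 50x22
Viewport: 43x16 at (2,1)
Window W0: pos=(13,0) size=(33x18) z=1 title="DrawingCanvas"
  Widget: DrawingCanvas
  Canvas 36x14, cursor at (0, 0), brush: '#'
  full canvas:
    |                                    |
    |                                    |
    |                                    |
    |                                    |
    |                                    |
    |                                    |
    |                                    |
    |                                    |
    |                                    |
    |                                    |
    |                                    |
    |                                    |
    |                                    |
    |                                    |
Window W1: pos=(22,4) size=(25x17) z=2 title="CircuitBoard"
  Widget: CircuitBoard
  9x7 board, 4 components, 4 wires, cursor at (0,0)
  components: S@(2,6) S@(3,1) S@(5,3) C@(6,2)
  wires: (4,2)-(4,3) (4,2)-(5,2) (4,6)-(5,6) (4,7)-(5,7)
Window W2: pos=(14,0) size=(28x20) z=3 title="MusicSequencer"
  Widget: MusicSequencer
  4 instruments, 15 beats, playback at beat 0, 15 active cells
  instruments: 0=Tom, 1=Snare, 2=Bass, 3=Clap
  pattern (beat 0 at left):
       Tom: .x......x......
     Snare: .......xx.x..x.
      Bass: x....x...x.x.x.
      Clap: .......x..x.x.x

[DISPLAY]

           ┃┃ MusicSequencer           ┃   
           ┠┠──────────────────────────┨───
           ┃┃      ▼12345678901234     ┃   
           ┃┃   Tom·█······█······     ┃━━━
           ┃┃ Snare·······██·█··█·     ┃   
           ┃┃  Bass█····█···█·█·█·     ┃───
           ┃┃  Clap·······█··█·█·█     ┃8  
           ┃┃                          ┃   
           ┃┃                          ┃   
           ┃┃                          ┃   
           ┃┃                          ┃   
           ┃┃                          ┃   
           ┃┃                          ┃   
           ┃┃                          ┃   
           ┃┃                          ┃   
           ┃┃                          ┃   


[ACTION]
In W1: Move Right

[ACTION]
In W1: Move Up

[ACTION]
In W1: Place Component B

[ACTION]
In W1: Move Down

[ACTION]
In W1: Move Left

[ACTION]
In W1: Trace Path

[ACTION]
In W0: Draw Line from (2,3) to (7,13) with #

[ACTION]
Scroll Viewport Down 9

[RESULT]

           ┃┃  Bass█····█···█·█·█·     ┃───
           ┃┃  Clap·······█··█·█·█     ┃8  
           ┃┃                          ┃   
           ┃┃                          ┃   
           ┃┃                          ┃   
           ┃┃                          ┃   
           ┃┃                          ┃   
           ┃┃                          ┃   
           ┃┃                          ┃   
           ┃┃                          ┃   
           ┃┃                          ┃   
           ┗┃                          ┃   
            ┃                          ┃   
            ┗━━━━━━━━━━━━━━━━━━━━━━━━━━┛   
                    ┗━━━━━━━━━━━━━━━━━━━━━━
                                           


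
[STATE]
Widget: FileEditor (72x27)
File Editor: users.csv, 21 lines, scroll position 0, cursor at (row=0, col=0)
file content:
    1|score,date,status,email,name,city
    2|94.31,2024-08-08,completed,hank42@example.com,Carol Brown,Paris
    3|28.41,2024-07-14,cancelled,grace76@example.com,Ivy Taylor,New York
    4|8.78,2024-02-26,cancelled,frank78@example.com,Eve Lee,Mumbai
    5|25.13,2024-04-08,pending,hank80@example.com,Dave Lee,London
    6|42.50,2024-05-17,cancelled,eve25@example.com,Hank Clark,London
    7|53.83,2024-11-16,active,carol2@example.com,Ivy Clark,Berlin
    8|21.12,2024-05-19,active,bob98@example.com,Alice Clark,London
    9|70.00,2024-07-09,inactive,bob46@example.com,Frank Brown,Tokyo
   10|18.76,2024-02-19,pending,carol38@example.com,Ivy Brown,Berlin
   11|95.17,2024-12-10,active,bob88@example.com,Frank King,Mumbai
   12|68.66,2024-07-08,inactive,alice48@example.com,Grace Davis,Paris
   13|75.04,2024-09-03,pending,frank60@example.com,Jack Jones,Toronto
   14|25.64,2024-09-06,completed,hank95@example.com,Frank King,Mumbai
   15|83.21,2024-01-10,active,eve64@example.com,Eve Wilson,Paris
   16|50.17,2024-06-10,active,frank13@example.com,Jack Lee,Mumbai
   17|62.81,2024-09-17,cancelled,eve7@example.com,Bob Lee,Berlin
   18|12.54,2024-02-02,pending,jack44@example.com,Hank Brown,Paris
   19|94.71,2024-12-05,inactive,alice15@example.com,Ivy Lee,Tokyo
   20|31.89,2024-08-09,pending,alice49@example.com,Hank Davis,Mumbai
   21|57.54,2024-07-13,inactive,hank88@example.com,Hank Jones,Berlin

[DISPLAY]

█core,date,status,email,name,city                                      ▲
94.31,2024-08-08,completed,hank42@example.com,Carol Brown,Paris        █
28.41,2024-07-14,cancelled,grace76@example.com,Ivy Taylor,New York     ░
8.78,2024-02-26,cancelled,frank78@example.com,Eve Lee,Mumbai           ░
25.13,2024-04-08,pending,hank80@example.com,Dave Lee,London            ░
42.50,2024-05-17,cancelled,eve25@example.com,Hank Clark,London         ░
53.83,2024-11-16,active,carol2@example.com,Ivy Clark,Berlin            ░
21.12,2024-05-19,active,bob98@example.com,Alice Clark,London           ░
70.00,2024-07-09,inactive,bob46@example.com,Frank Brown,Tokyo          ░
18.76,2024-02-19,pending,carol38@example.com,Ivy Brown,Berlin          ░
95.17,2024-12-10,active,bob88@example.com,Frank King,Mumbai            ░
68.66,2024-07-08,inactive,alice48@example.com,Grace Davis,Paris        ░
75.04,2024-09-03,pending,frank60@example.com,Jack Jones,Toronto        ░
25.64,2024-09-06,completed,hank95@example.com,Frank King,Mumbai        ░
83.21,2024-01-10,active,eve64@example.com,Eve Wilson,Paris             ░
50.17,2024-06-10,active,frank13@example.com,Jack Lee,Mumbai            ░
62.81,2024-09-17,cancelled,eve7@example.com,Bob Lee,Berlin             ░
12.54,2024-02-02,pending,jack44@example.com,Hank Brown,Paris           ░
94.71,2024-12-05,inactive,alice15@example.com,Ivy Lee,Tokyo            ░
31.89,2024-08-09,pending,alice49@example.com,Hank Davis,Mumbai         ░
57.54,2024-07-13,inactive,hank88@example.com,Hank Jones,Berlin         ░
                                                                       ░
                                                                       ░
                                                                       ░
                                                                       ░
                                                                       ░
                                                                       ▼


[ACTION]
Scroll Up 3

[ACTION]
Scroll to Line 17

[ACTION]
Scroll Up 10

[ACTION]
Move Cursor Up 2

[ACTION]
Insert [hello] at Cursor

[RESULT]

hello█core,date,status,email,name,city                                 ▲
94.31,2024-08-08,completed,hank42@example.com,Carol Brown,Paris        █
28.41,2024-07-14,cancelled,grace76@example.com,Ivy Taylor,New York     ░
8.78,2024-02-26,cancelled,frank78@example.com,Eve Lee,Mumbai           ░
25.13,2024-04-08,pending,hank80@example.com,Dave Lee,London            ░
42.50,2024-05-17,cancelled,eve25@example.com,Hank Clark,London         ░
53.83,2024-11-16,active,carol2@example.com,Ivy Clark,Berlin            ░
21.12,2024-05-19,active,bob98@example.com,Alice Clark,London           ░
70.00,2024-07-09,inactive,bob46@example.com,Frank Brown,Tokyo          ░
18.76,2024-02-19,pending,carol38@example.com,Ivy Brown,Berlin          ░
95.17,2024-12-10,active,bob88@example.com,Frank King,Mumbai            ░
68.66,2024-07-08,inactive,alice48@example.com,Grace Davis,Paris        ░
75.04,2024-09-03,pending,frank60@example.com,Jack Jones,Toronto        ░
25.64,2024-09-06,completed,hank95@example.com,Frank King,Mumbai        ░
83.21,2024-01-10,active,eve64@example.com,Eve Wilson,Paris             ░
50.17,2024-06-10,active,frank13@example.com,Jack Lee,Mumbai            ░
62.81,2024-09-17,cancelled,eve7@example.com,Bob Lee,Berlin             ░
12.54,2024-02-02,pending,jack44@example.com,Hank Brown,Paris           ░
94.71,2024-12-05,inactive,alice15@example.com,Ivy Lee,Tokyo            ░
31.89,2024-08-09,pending,alice49@example.com,Hank Davis,Mumbai         ░
57.54,2024-07-13,inactive,hank88@example.com,Hank Jones,Berlin         ░
                                                                       ░
                                                                       ░
                                                                       ░
                                                                       ░
                                                                       ░
                                                                       ▼


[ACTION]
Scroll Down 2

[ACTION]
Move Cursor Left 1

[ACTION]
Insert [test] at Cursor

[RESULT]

helltest█score,date,status,email,name,city                             ▲
94.31,2024-08-08,completed,hank42@example.com,Carol Brown,Paris        █
28.41,2024-07-14,cancelled,grace76@example.com,Ivy Taylor,New York     ░
8.78,2024-02-26,cancelled,frank78@example.com,Eve Lee,Mumbai           ░
25.13,2024-04-08,pending,hank80@example.com,Dave Lee,London            ░
42.50,2024-05-17,cancelled,eve25@example.com,Hank Clark,London         ░
53.83,2024-11-16,active,carol2@example.com,Ivy Clark,Berlin            ░
21.12,2024-05-19,active,bob98@example.com,Alice Clark,London           ░
70.00,2024-07-09,inactive,bob46@example.com,Frank Brown,Tokyo          ░
18.76,2024-02-19,pending,carol38@example.com,Ivy Brown,Berlin          ░
95.17,2024-12-10,active,bob88@example.com,Frank King,Mumbai            ░
68.66,2024-07-08,inactive,alice48@example.com,Grace Davis,Paris        ░
75.04,2024-09-03,pending,frank60@example.com,Jack Jones,Toronto        ░
25.64,2024-09-06,completed,hank95@example.com,Frank King,Mumbai        ░
83.21,2024-01-10,active,eve64@example.com,Eve Wilson,Paris             ░
50.17,2024-06-10,active,frank13@example.com,Jack Lee,Mumbai            ░
62.81,2024-09-17,cancelled,eve7@example.com,Bob Lee,Berlin             ░
12.54,2024-02-02,pending,jack44@example.com,Hank Brown,Paris           ░
94.71,2024-12-05,inactive,alice15@example.com,Ivy Lee,Tokyo            ░
31.89,2024-08-09,pending,alice49@example.com,Hank Davis,Mumbai         ░
57.54,2024-07-13,inactive,hank88@example.com,Hank Jones,Berlin         ░
                                                                       ░
                                                                       ░
                                                                       ░
                                                                       ░
                                                                       ░
                                                                       ▼
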